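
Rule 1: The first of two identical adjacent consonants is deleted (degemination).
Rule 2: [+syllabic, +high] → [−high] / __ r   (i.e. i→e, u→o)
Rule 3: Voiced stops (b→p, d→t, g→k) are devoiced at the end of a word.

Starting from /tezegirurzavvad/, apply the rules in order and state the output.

tezegerorzavat

Rule 1 (degemination): /vv/ is a geminate; the first /v/ deletes. /tezegirurzavvad/ → tezegirurzavad.
Rule 2 (pre-rhotic lowering): /i/ is a high vowel immediately before /r/, so it lowers to [e]. /u/ is a high vowel immediately before /r/, so it lowers to [o]. /tezegirurzavad/ → tezegerorzavad.
Rule 3 (final devoicing): /d/ is a voiced stop in word-final position, so it devoices to [t]. /tezegerorzavad/ → tezegerorzavat.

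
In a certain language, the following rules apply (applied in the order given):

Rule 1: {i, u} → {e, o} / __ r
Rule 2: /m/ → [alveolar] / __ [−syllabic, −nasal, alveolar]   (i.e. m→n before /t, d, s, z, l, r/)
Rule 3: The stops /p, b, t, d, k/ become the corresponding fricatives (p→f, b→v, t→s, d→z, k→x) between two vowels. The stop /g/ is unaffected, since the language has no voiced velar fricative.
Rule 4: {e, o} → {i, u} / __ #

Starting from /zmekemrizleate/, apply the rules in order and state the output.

Rule 1 (pre-rhotic lowering): no segment meets the environment; /zmekemrizleate/ is unchanged.
Rule 2 (nasal place assimilation): /m/ precedes the alveolar consonant /r/, so it assimilates in place to [n]. /zmekemrizleate/ → zmekenrizleate.
Rule 3 (intervocalic spirantization): /k/ is a stop between vowels /e/ and /e/, so it spirantizes to the fricative [x]. /t/ is a stop between vowels /a/ and /e/, so it spirantizes to the fricative [s]. /zmekenrizleate/ → zmexenrizlease.
Rule 4 (final vowel raising): /e/ is a mid vowel in word-final position, so it raises to [i]. /zmexenrizlease/ → zmexenrizleasi.

zmexenrizleasi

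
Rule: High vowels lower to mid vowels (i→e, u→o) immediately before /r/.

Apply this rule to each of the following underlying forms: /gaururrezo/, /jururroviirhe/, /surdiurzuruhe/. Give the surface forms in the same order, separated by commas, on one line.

/gaururrezo/: /u/ is a high vowel immediately before /r/, so it lowers to [o]. /u/ is a high vowel immediately before /r/, so it lowers to [o]. → [gaororrezo].
/jururroviirhe/: /u/ is a high vowel immediately before /r/, so it lowers to [o]. /u/ is a high vowel immediately before /r/, so it lowers to [o]. /i/ is a high vowel immediately before /r/, so it lowers to [e]. → [jororrovierhe].
/surdiurzuruhe/: /u/ is a high vowel immediately before /r/, so it lowers to [o]. /u/ is a high vowel immediately before /r/, so it lowers to [o]. /u/ is a high vowel immediately before /r/, so it lowers to [o]. → [sordiorzoruhe].

gaororrezo, jororrovierhe, sordiorzoruhe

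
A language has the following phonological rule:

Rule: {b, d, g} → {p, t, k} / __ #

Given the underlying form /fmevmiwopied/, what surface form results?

/d/ is a voiced stop in word-final position, so it devoices to [t].
Surface form: [fmevmiwopiet].

fmevmiwopiet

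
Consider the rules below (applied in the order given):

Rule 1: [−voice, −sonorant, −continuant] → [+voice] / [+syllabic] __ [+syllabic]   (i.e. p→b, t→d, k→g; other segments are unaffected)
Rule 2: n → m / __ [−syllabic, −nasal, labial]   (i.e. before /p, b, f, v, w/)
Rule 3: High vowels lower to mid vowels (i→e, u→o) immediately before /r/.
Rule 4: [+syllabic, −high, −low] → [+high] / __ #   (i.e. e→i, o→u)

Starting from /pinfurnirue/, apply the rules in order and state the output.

Rule 1 (intervocalic voicing): no segment meets the environment; /pinfurnirue/ is unchanged.
Rule 2 (nasal place assimilation): /n/ precedes the labial consonant /f/, so it assimilates in place to [m]. /pinfurnirue/ → pimfurnirue.
Rule 3 (pre-rhotic lowering): /u/ is a high vowel immediately before /r/, so it lowers to [o]. /i/ is a high vowel immediately before /r/, so it lowers to [e]. /pimfurnirue/ → pimfornerue.
Rule 4 (final vowel raising): /e/ is a mid vowel in word-final position, so it raises to [i]. /pimfornerue/ → pimfornerui.

pimfornerui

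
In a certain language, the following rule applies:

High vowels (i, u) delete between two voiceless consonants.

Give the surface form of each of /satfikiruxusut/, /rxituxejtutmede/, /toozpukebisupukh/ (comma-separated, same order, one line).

satfkiruxst, rxtxejttmede, toozpkebispkh

/satfikiruxusut/: /i/ is a high vowel flanked by voiceless consonants /f/ and /k/, so it deletes. /u/ is a high vowel flanked by voiceless consonants /x/ and /s/, so it deletes. /u/ is a high vowel flanked by voiceless consonants /s/ and /t/, so it deletes. → [satfkiruxst].
/rxituxejtutmede/: /i/ is a high vowel flanked by voiceless consonants /x/ and /t/, so it deletes. /u/ is a high vowel flanked by voiceless consonants /t/ and /x/, so it deletes. /u/ is a high vowel flanked by voiceless consonants /t/ and /t/, so it deletes. → [rxtxejttmede].
/toozpukebisupukh/: /u/ is a high vowel flanked by voiceless consonants /p/ and /k/, so it deletes. /u/ is a high vowel flanked by voiceless consonants /s/ and /p/, so it deletes. /u/ is a high vowel flanked by voiceless consonants /p/ and /k/, so it deletes. → [toozpkebispkh].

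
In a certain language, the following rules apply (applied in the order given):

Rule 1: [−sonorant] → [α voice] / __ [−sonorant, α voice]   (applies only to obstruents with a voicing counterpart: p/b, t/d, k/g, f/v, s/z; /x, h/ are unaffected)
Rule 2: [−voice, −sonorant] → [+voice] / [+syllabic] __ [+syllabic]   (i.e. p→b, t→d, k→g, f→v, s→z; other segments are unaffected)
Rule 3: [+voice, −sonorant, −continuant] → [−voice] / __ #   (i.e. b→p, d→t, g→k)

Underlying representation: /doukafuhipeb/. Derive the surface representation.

Rule 1 (regressive voicing assimilation): no segment meets the environment; /doukafuhipeb/ is unchanged.
Rule 2 (intervocalic voicing): /k/ is a voiceless obstruent between vowels /u/ and /a/, so it voices to [g]. /f/ is a voiceless obstruent between vowels /a/ and /u/, so it voices to [v]. /p/ is a voiceless obstruent between vowels /i/ and /e/, so it voices to [b]. /doukafuhipeb/ → dougavuhibeb.
Rule 3 (final devoicing): /b/ is a voiced stop in word-final position, so it devoices to [p]. /dougavuhibeb/ → dougavuhibep.

dougavuhibep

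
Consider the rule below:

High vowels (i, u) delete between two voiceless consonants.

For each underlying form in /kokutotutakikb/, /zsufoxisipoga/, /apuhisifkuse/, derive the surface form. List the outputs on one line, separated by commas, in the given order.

koktottakkb, zsfoxspoga, aphsfkse

/kokutotutakikb/: /u/ is a high vowel flanked by voiceless consonants /k/ and /t/, so it deletes. /u/ is a high vowel flanked by voiceless consonants /t/ and /t/, so it deletes. /i/ is a high vowel flanked by voiceless consonants /k/ and /k/, so it deletes. → [koktottakkb].
/zsufoxisipoga/: /u/ is a high vowel flanked by voiceless consonants /s/ and /f/, so it deletes. /i/ is a high vowel flanked by voiceless consonants /x/ and /s/, so it deletes. /i/ is a high vowel flanked by voiceless consonants /s/ and /p/, so it deletes. → [zsfoxspoga].
/apuhisifkuse/: /u/ is a high vowel flanked by voiceless consonants /p/ and /h/, so it deletes. /i/ is a high vowel flanked by voiceless consonants /h/ and /s/, so it deletes. /i/ is a high vowel flanked by voiceless consonants /s/ and /f/, so it deletes. /u/ is a high vowel flanked by voiceless consonants /k/ and /s/, so it deletes. → [aphsfkse].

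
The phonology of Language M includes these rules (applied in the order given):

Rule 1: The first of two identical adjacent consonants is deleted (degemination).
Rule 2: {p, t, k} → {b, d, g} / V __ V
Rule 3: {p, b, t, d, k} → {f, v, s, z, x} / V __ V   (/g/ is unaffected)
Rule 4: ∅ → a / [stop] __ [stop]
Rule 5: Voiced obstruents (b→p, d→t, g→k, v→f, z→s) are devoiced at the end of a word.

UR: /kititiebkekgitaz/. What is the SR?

kiziziebakekagizas

Rule 1 (degemination): no segment meets the environment; /kititiebkekgitaz/ is unchanged.
Rule 2 (intervocalic voicing): /t/ is a voiceless stop between vowels /i/ and /i/, so it voices to [d]. /t/ is a voiceless stop between vowels /i/ and /i/, so it voices to [d]. /t/ is a voiceless stop between vowels /i/ and /a/, so it voices to [d]. /kititiebkekgitaz/ → kididiebkekgidaz.
Rule 3 (intervocalic spirantization): /d/ is a stop between vowels /i/ and /i/, so it spirantizes to the fricative [z]. /d/ is a stop between vowels /i/ and /i/, so it spirantizes to the fricative [z]. /d/ is a stop between vowels /i/ and /a/, so it spirantizes to the fricative [z]. /kididiebkekgidaz/ → kiziziebkekgizaz.
Rule 4 (stop-cluster a-epenthesis): /b/ and /k/ form a stop–stop cluster, so [a] is inserted between them. /k/ and /g/ form a stop–stop cluster, so [a] is inserted between them. /kiziziebkekgizaz/ → kiziziebakekagizaz.
Rule 5 (final devoicing): /z/ is a voiced obstruent in word-final position, so it devoices to [s]. /kiziziebakekagizaz/ → kiziziebakekagizas.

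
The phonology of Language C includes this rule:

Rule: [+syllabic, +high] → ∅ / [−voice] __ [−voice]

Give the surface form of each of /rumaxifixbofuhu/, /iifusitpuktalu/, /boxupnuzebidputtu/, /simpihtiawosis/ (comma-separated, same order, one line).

rumaxfxbofhu, iifstpktalu, boxpnuzebidpttu, simphtiawoss

/rumaxifixbofuhu/: /i/ is a high vowel flanked by voiceless consonants /x/ and /f/, so it deletes. /i/ is a high vowel flanked by voiceless consonants /f/ and /x/, so it deletes. /u/ is a high vowel flanked by voiceless consonants /f/ and /h/, so it deletes. → [rumaxfxbofhu].
/iifusitpuktalu/: /u/ is a high vowel flanked by voiceless consonants /f/ and /s/, so it deletes. /i/ is a high vowel flanked by voiceless consonants /s/ and /t/, so it deletes. /u/ is a high vowel flanked by voiceless consonants /p/ and /k/, so it deletes. → [iifstpktalu].
/boxupnuzebidputtu/: /u/ is a high vowel flanked by voiceless consonants /x/ and /p/, so it deletes. /u/ is a high vowel flanked by voiceless consonants /p/ and /t/, so it deletes. → [boxpnuzebidpttu].
/simpihtiawosis/: /i/ is a high vowel flanked by voiceless consonants /p/ and /h/, so it deletes. /i/ is a high vowel flanked by voiceless consonants /s/ and /s/, so it deletes. → [simphtiawoss].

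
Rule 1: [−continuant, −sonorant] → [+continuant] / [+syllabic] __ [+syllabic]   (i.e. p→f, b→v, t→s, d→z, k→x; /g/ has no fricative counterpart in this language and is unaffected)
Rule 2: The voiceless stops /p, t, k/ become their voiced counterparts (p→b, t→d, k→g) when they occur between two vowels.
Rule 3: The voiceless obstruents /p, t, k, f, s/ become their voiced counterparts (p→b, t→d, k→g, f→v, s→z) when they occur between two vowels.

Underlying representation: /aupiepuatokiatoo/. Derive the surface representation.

auvievuazoxiazoo

Rule 1 (intervocalic spirantization): /p/ is a stop between vowels /u/ and /i/, so it spirantizes to the fricative [f]. /p/ is a stop between vowels /e/ and /u/, so it spirantizes to the fricative [f]. /t/ is a stop between vowels /a/ and /o/, so it spirantizes to the fricative [s]. /k/ is a stop between vowels /o/ and /i/, so it spirantizes to the fricative [x]. /t/ is a stop between vowels /a/ and /o/, so it spirantizes to the fricative [s]. /aupiepuatokiatoo/ → aufiefuasoxiasoo.
Rule 2 (intervocalic voicing): no segment meets the environment; /aufiefuasoxiasoo/ is unchanged.
Rule 3 (intervocalic voicing): /f/ is a voiceless obstruent between vowels /u/ and /i/, so it voices to [v]. /f/ is a voiceless obstruent between vowels /e/ and /u/, so it voices to [v]. /s/ is a voiceless obstruent between vowels /a/ and /o/, so it voices to [z]. /s/ is a voiceless obstruent between vowels /a/ and /o/, so it voices to [z]. /aufiefuasoxiasoo/ → auvievuazoxiazoo.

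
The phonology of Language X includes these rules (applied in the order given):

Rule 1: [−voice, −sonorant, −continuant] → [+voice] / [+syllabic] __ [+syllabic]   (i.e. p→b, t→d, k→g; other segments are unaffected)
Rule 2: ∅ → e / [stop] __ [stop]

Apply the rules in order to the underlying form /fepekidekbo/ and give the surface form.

Rule 1 (intervocalic voicing): /p/ is a voiceless stop between vowels /e/ and /e/, so it voices to [b]. /k/ is a voiceless stop between vowels /e/ and /i/, so it voices to [g]. /fepekidekbo/ → febegidekbo.
Rule 2 (stop-cluster e-epenthesis): /k/ and /b/ form a stop–stop cluster, so [e] is inserted between them. /febegidekbo/ → febegidekebo.

febegidekebo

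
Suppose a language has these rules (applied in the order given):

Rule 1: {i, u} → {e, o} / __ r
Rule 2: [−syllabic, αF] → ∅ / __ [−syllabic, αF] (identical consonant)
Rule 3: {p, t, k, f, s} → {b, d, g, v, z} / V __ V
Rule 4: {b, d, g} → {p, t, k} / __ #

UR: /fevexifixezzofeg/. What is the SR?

fevexivixezovek

Rule 1 (pre-rhotic lowering): no segment meets the environment; /fevexifixezzofeg/ is unchanged.
Rule 2 (degemination): /zz/ is a geminate; the first /z/ deletes. /fevexifixezzofeg/ → fevexifixezofeg.
Rule 3 (intervocalic voicing): /f/ is a voiceless obstruent between vowels /i/ and /i/, so it voices to [v]. /f/ is a voiceless obstruent between vowels /o/ and /e/, so it voices to [v]. /fevexifixezofeg/ → fevexivixezoveg.
Rule 4 (final devoicing): /g/ is a voiced stop in word-final position, so it devoices to [k]. /fevexivixezoveg/ → fevexivixezovek.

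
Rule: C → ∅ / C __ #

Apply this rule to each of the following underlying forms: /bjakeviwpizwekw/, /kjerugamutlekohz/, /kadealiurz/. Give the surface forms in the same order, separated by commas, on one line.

/bjakeviwpizwekw/: /w/ is the second consonant of a word-final cluster /kw/, so it deletes. → [bjakeviwpizwek].
/kjerugamutlekohz/: /z/ is the second consonant of a word-final cluster /hz/, so it deletes. → [kjerugamutlekoh].
/kadealiurz/: /z/ is the second consonant of a word-final cluster /rz/, so it deletes. → [kadealiur].

bjakeviwpizwek, kjerugamutlekoh, kadealiur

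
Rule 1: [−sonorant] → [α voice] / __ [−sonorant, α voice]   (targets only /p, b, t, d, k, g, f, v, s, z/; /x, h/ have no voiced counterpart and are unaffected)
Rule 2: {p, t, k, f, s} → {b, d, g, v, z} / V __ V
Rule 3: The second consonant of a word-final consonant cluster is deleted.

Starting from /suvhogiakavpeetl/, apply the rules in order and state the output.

sufhogiagafpeet

Rule 1 (regressive voicing assimilation): /v/ precedes the voiceless obstruent /h/, so it devoices to [f] by assimilation. /v/ precedes the voiceless obstruent /p/, so it devoices to [f] by assimilation. /suvhogiakavpeetl/ → sufhogiakafpeetl.
Rule 2 (intervocalic voicing): /k/ is a voiceless obstruent between vowels /a/ and /a/, so it voices to [g]. /sufhogiakafpeetl/ → sufhogiagafpeetl.
Rule 3 (final cluster simplification): /l/ is the second consonant of a word-final cluster /tl/, so it deletes. /sufhogiagafpeetl/ → sufhogiagafpeet.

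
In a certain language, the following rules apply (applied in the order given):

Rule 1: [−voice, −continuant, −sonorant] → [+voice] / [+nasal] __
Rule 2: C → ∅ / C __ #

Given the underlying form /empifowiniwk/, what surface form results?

embifowiniw

Rule 1 (post-nasal voicing): /p/ is a voiceless stop immediately after the nasal /m/, so it voices to [b]. /empifowiniwk/ → embifowiniwk.
Rule 2 (final cluster simplification): /k/ is the second consonant of a word-final cluster /wk/, so it deletes. /embifowiniwk/ → embifowiniw.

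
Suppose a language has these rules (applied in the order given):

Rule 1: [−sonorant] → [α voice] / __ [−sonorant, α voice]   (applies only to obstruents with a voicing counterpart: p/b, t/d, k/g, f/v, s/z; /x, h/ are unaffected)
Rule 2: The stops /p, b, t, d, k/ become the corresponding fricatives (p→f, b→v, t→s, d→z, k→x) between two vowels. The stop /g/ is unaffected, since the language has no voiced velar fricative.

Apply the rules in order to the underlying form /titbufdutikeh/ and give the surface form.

Rule 1 (regressive voicing assimilation): /t/ precedes the voiced obstruent /b/, so it voices to [d] by assimilation. /f/ precedes the voiced obstruent /d/, so it voices to [v] by assimilation. /titbufdutikeh/ → tidbuvdutikeh.
Rule 2 (intervocalic spirantization): /t/ is a stop between vowels /u/ and /i/, so it spirantizes to the fricative [s]. /k/ is a stop between vowels /i/ and /e/, so it spirantizes to the fricative [x]. /tidbuvdutikeh/ → tidbuvdusixeh.

tidbuvdusixeh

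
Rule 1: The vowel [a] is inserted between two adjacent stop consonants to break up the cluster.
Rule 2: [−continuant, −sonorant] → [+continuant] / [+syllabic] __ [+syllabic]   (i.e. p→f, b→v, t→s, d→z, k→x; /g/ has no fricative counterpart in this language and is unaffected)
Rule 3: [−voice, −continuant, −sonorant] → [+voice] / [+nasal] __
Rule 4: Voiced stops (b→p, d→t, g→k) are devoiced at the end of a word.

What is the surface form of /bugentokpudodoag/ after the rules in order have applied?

bugendoxafuzozoak

Rule 1 (stop-cluster a-epenthesis): /k/ and /p/ form a stop–stop cluster, so [a] is inserted between them. /bugentokpudodoag/ → bugentokapudodoag.
Rule 2 (intervocalic spirantization): /k/ is a stop between vowels /o/ and /a/, so it spirantizes to the fricative [x]. /p/ is a stop between vowels /a/ and /u/, so it spirantizes to the fricative [f]. /d/ is a stop between vowels /u/ and /o/, so it spirantizes to the fricative [z]. /d/ is a stop between vowels /o/ and /o/, so it spirantizes to the fricative [z]. /bugentokapudodoag/ → bugentoxafuzozoag.
Rule 3 (post-nasal voicing): /t/ is a voiceless stop immediately after the nasal /n/, so it voices to [d]. /bugentoxafuzozoag/ → bugendoxafuzozoag.
Rule 4 (final devoicing): /g/ is a voiced stop in word-final position, so it devoices to [k]. /bugendoxafuzozoag/ → bugendoxafuzozoak.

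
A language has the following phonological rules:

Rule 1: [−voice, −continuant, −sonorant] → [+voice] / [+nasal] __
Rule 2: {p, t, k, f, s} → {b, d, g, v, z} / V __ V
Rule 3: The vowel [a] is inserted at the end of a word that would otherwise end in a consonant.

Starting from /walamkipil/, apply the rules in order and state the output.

walamgibila

Rule 1 (post-nasal voicing): /k/ is a voiceless stop immediately after the nasal /m/, so it voices to [g]. /walamkipil/ → walamgipil.
Rule 2 (intervocalic voicing): /p/ is a voiceless obstruent between vowels /i/ and /i/, so it voices to [b]. /walamgipil/ → walamgibil.
Rule 3 (final a-epenthesis): the form ends in the consonant /l/, so [a] is inserted word-finally. /walamgibil/ → walamgibila.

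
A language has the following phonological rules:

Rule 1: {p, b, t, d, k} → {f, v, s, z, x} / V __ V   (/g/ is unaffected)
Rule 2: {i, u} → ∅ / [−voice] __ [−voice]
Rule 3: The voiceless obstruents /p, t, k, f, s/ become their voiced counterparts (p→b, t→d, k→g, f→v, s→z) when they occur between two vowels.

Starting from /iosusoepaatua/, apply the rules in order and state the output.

Rule 1 (intervocalic spirantization): /p/ is a stop between vowels /e/ and /a/, so it spirantizes to the fricative [f]. /t/ is a stop between vowels /a/ and /u/, so it spirantizes to the fricative [s]. /iosusoepaatua/ → iosusoefaasua.
Rule 2 (high vowel syncope): /u/ is a high vowel flanked by voiceless consonants /s/ and /s/, so it deletes. /iosusoefaasua/ → iossoefaasua.
Rule 3 (intervocalic voicing): /f/ is a voiceless obstruent between vowels /e/ and /a/, so it voices to [v]. /s/ is a voiceless obstruent between vowels /a/ and /u/, so it voices to [z]. /iossoefaasua/ → iossoevaazua.

iossoevaazua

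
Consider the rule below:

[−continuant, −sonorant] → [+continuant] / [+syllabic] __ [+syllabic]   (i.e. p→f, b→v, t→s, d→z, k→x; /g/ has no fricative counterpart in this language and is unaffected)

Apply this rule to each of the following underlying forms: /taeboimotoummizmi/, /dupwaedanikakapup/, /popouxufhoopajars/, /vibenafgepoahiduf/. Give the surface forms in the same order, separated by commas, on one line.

taevoimosoummizmi, dupwaezanixaxafup, pofouxufhoofajars, vivenafgefoahizuf

/taeboimotoummizmi/: /b/ is a stop between vowels /e/ and /o/, so it spirantizes to the fricative [v]. /t/ is a stop between vowels /o/ and /o/, so it spirantizes to the fricative [s]. → [taevoimosoummizmi].
/dupwaedanikakapup/: /d/ is a stop between vowels /e/ and /a/, so it spirantizes to the fricative [z]. /k/ is a stop between vowels /i/ and /a/, so it spirantizes to the fricative [x]. /k/ is a stop between vowels /a/ and /a/, so it spirantizes to the fricative [x]. /p/ is a stop between vowels /a/ and /u/, so it spirantizes to the fricative [f]. → [dupwaezanixaxafup].
/popouxufhoopajars/: /p/ is a stop between vowels /o/ and /o/, so it spirantizes to the fricative [f]. /p/ is a stop between vowels /o/ and /a/, so it spirantizes to the fricative [f]. → [pofouxufhoofajars].
/vibenafgepoahiduf/: /b/ is a stop between vowels /i/ and /e/, so it spirantizes to the fricative [v]. /p/ is a stop between vowels /e/ and /o/, so it spirantizes to the fricative [f]. /d/ is a stop between vowels /i/ and /u/, so it spirantizes to the fricative [z]. → [vivenafgefoahizuf].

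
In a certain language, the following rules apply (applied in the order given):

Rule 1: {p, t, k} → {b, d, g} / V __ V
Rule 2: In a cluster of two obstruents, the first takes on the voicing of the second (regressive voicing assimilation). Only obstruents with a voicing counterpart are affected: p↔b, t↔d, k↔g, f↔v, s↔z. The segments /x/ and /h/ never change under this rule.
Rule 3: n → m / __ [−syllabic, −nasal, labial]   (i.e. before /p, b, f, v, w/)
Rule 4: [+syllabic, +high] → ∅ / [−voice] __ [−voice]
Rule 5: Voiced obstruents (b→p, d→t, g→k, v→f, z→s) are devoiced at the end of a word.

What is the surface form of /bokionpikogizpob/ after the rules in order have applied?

Rule 1 (intervocalic voicing): /k/ is a voiceless stop between vowels /o/ and /i/, so it voices to [g]. /k/ is a voiceless stop between vowels /i/ and /o/, so it voices to [g]. /bokionpikogizpob/ → bogionpigogizpob.
Rule 2 (regressive voicing assimilation): /z/ precedes the voiceless obstruent /p/, so it devoices to [s] by assimilation. /bogionpigogizpob/ → bogionpigogispob.
Rule 3 (nasal place assimilation): /n/ precedes the labial consonant /p/, so it assimilates in place to [m]. /bogionpigogispob/ → bogiompigogispob.
Rule 4 (high vowel syncope): no segment meets the environment; /bogiompigogispob/ is unchanged.
Rule 5 (final devoicing): /b/ is a voiced obstruent in word-final position, so it devoices to [p]. /bogiompigogispob/ → bogiompigogispop.

bogiompigogispop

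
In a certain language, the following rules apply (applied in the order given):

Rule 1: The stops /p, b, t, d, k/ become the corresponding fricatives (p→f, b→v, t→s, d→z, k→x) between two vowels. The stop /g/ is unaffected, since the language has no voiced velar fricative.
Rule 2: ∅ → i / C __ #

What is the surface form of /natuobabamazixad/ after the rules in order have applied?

Rule 1 (intervocalic spirantization): /t/ is a stop between vowels /a/ and /u/, so it spirantizes to the fricative [s]. /b/ is a stop between vowels /o/ and /a/, so it spirantizes to the fricative [v]. /b/ is a stop between vowels /a/ and /a/, so it spirantizes to the fricative [v]. /natuobabamazixad/ → nasuovavamazixad.
Rule 2 (final i-epenthesis): the form ends in the consonant /d/, so [i] is inserted word-finally. /nasuovavamazixad/ → nasuovavamazixadi.

nasuovavamazixadi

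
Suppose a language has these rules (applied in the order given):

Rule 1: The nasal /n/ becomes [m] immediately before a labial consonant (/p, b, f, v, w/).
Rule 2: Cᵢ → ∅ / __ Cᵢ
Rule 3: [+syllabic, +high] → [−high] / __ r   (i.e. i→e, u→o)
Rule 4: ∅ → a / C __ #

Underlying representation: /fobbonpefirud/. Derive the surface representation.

fobompeferuda

Rule 1 (nasal place assimilation): /n/ precedes the labial consonant /p/, so it assimilates in place to [m]. /fobbonpefirud/ → fobbompefirud.
Rule 2 (degemination): /bb/ is a geminate; the first /b/ deletes. /fobbompefirud/ → fobompefirud.
Rule 3 (pre-rhotic lowering): /i/ is a high vowel immediately before /r/, so it lowers to [e]. /fobompefirud/ → fobompeferud.
Rule 4 (final a-epenthesis): the form ends in the consonant /d/, so [a] is inserted word-finally. /fobompeferud/ → fobompeferuda.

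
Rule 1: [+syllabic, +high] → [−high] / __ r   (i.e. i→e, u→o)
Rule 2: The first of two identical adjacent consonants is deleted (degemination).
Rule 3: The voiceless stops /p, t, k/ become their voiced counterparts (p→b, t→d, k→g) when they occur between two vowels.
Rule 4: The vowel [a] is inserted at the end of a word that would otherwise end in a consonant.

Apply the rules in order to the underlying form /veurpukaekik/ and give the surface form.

Rule 1 (pre-rhotic lowering): /u/ is a high vowel immediately before /r/, so it lowers to [o]. /veurpukaekik/ → veorpukaekik.
Rule 2 (degemination): no segment meets the environment; /veorpukaekik/ is unchanged.
Rule 3 (intervocalic voicing): /k/ is a voiceless stop between vowels /u/ and /a/, so it voices to [g]. /k/ is a voiceless stop between vowels /e/ and /i/, so it voices to [g]. /veorpukaekik/ → veorpugaegik.
Rule 4 (final a-epenthesis): the form ends in the consonant /k/, so [a] is inserted word-finally. /veorpugaegik/ → veorpugaegika.

veorpugaegika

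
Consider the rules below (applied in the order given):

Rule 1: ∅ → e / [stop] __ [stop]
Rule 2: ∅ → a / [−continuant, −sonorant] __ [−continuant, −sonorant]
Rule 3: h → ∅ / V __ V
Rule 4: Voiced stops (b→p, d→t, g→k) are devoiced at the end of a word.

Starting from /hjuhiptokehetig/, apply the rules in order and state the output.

hjuipetokeetik

Rule 1 (stop-cluster e-epenthesis): /p/ and /t/ form a stop–stop cluster, so [e] is inserted between them. /hjuhiptokehetig/ → hjuhipetokehetig.
Rule 2 (stop-cluster a-epenthesis): no segment meets the environment; /hjuhipetokehetig/ is unchanged.
Rule 3 (intervocalic h-deletion): /h/ occurs between vowels /u/ and /i/, so it deletes. /h/ occurs between vowels /e/ and /e/, so it deletes. /hjuhipetokehetig/ → hjuipetokeetig.
Rule 4 (final devoicing): /g/ is a voiced stop in word-final position, so it devoices to [k]. /hjuipetokeetig/ → hjuipetokeetik.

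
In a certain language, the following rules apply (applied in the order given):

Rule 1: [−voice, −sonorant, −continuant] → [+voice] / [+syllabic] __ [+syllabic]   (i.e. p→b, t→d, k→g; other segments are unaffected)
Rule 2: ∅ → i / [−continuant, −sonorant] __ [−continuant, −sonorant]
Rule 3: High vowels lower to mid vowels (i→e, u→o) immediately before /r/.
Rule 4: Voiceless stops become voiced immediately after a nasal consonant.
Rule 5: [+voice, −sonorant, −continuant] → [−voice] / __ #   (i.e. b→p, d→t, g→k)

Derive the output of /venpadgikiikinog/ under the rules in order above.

venbadigigiiginok

Rule 1 (intervocalic voicing): /k/ is a voiceless stop between vowels /i/ and /i/, so it voices to [g]. /k/ is a voiceless stop between vowels /i/ and /i/, so it voices to [g]. /venpadgikiikinog/ → venpadgigiiginog.
Rule 2 (stop-cluster i-epenthesis): /d/ and /g/ form a stop–stop cluster, so [i] is inserted between them. /venpadgigiiginog/ → venpadigigiiginog.
Rule 3 (pre-rhotic lowering): no segment meets the environment; /venpadigigiiginog/ is unchanged.
Rule 4 (post-nasal voicing): /p/ is a voiceless stop immediately after the nasal /n/, so it voices to [b]. /venpadigigiiginog/ → venbadigigiiginog.
Rule 5 (final devoicing): /g/ is a voiced stop in word-final position, so it devoices to [k]. /venbadigigiiginog/ → venbadigigiiginok.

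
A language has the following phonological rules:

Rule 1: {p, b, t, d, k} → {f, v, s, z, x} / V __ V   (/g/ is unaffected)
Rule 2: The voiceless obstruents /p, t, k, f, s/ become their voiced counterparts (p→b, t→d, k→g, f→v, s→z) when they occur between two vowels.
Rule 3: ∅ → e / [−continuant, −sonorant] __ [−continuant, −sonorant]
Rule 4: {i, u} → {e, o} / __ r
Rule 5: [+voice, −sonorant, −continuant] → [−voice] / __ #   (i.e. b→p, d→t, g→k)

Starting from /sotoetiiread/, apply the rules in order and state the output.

sozoeziereat

Rule 1 (intervocalic spirantization): /t/ is a stop between vowels /o/ and /o/, so it spirantizes to the fricative [s]. /t/ is a stop between vowels /e/ and /i/, so it spirantizes to the fricative [s]. /sotoetiiread/ → sosoesiiread.
Rule 2 (intervocalic voicing): /s/ is a voiceless obstruent between vowels /o/ and /o/, so it voices to [z]. /s/ is a voiceless obstruent between vowels /e/ and /i/, so it voices to [z]. /sosoesiiread/ → sozoeziiread.
Rule 3 (stop-cluster e-epenthesis): no segment meets the environment; /sozoeziiread/ is unchanged.
Rule 4 (pre-rhotic lowering): /i/ is a high vowel immediately before /r/, so it lowers to [e]. /sozoeziiread/ → sozoezieread.
Rule 5 (final devoicing): /d/ is a voiced stop in word-final position, so it devoices to [t]. /sozoezieread/ → sozoeziereat.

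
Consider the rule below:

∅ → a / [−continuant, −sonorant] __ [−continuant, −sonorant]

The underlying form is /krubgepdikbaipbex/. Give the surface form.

krubagepadikabaipabex

/b/ and /g/ form a stop–stop cluster, so [a] is inserted between them.
/p/ and /d/ form a stop–stop cluster, so [a] is inserted between them.
/k/ and /b/ form a stop–stop cluster, so [a] is inserted between them.
/p/ and /b/ form a stop–stop cluster, so [a] is inserted between them.
Surface form: [krubagepadikabaipabex].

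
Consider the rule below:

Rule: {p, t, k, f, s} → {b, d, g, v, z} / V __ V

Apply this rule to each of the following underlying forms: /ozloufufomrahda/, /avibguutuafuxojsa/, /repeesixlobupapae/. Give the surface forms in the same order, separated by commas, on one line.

ozlouvuvomrahda, avibguuduavuxojsa, rebeezixlobubabae

/ozloufufomrahda/: /f/ is a voiceless obstruent between vowels /u/ and /u/, so it voices to [v]. /f/ is a voiceless obstruent between vowels /u/ and /o/, so it voices to [v]. → [ozlouvuvomrahda].
/avibguutuafuxojsa/: /t/ is a voiceless obstruent between vowels /u/ and /u/, so it voices to [d]. /f/ is a voiceless obstruent between vowels /a/ and /u/, so it voices to [v]. → [avibguuduavuxojsa].
/repeesixlobupapae/: /p/ is a voiceless obstruent between vowels /e/ and /e/, so it voices to [b]. /s/ is a voiceless obstruent between vowels /e/ and /i/, so it voices to [z]. /p/ is a voiceless obstruent between vowels /u/ and /a/, so it voices to [b]. /p/ is a voiceless obstruent between vowels /a/ and /a/, so it voices to [b]. → [rebeezixlobubabae].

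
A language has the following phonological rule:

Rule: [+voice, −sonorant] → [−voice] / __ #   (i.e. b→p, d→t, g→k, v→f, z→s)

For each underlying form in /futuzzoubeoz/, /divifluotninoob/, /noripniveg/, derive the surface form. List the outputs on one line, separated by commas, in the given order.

futuzzoubeos, divifluotninoop, noripnivek

/futuzzoubeoz/: /z/ is a voiced obstruent in word-final position, so it devoices to [s]. → [futuzzoubeos].
/divifluotninoob/: /b/ is a voiced obstruent in word-final position, so it devoices to [p]. → [divifluotninoop].
/noripniveg/: /g/ is a voiced obstruent in word-final position, so it devoices to [k]. → [noripnivek].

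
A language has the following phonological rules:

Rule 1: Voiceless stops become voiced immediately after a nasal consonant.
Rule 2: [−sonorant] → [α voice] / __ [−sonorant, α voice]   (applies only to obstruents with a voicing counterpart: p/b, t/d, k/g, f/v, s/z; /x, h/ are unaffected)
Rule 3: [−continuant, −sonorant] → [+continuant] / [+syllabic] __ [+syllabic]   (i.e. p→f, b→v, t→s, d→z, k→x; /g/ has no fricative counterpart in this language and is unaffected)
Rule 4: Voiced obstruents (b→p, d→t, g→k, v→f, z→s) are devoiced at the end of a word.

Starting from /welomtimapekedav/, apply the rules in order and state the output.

welomdimafexezaf

Rule 1 (post-nasal voicing): /t/ is a voiceless stop immediately after the nasal /m/, so it voices to [d]. /welomtimapekedav/ → welomdimapekedav.
Rule 2 (regressive voicing assimilation): no segment meets the environment; /welomdimapekedav/ is unchanged.
Rule 3 (intervocalic spirantization): /p/ is a stop between vowels /a/ and /e/, so it spirantizes to the fricative [f]. /k/ is a stop between vowels /e/ and /e/, so it spirantizes to the fricative [x]. /d/ is a stop between vowels /e/ and /a/, so it spirantizes to the fricative [z]. /welomdimapekedav/ → welomdimafexezav.
Rule 4 (final devoicing): /v/ is a voiced obstruent in word-final position, so it devoices to [f]. /welomdimafexezav/ → welomdimafexezaf.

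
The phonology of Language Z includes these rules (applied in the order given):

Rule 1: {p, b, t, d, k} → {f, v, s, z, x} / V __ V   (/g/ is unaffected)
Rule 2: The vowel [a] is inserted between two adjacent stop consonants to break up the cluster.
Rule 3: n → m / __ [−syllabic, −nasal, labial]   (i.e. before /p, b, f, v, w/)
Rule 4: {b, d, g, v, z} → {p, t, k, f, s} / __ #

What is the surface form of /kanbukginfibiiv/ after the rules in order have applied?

Rule 1 (intervocalic spirantization): /b/ is a stop between vowels /i/ and /i/, so it spirantizes to the fricative [v]. /kanbukginfibiiv/ → kanbukginfiviiv.
Rule 2 (stop-cluster a-epenthesis): /k/ and /g/ form a stop–stop cluster, so [a] is inserted between them. /kanbukginfiviiv/ → kanbukaginfiviiv.
Rule 3 (nasal place assimilation): /n/ precedes the labial consonant /b/, so it assimilates in place to [m]. /n/ precedes the labial consonant /f/, so it assimilates in place to [m]. /kanbukaginfiviiv/ → kambukagimfiviiv.
Rule 4 (final devoicing): /v/ is a voiced obstruent in word-final position, so it devoices to [f]. /kambukagimfiviiv/ → kambukagimfiviif.

kambukagimfiviif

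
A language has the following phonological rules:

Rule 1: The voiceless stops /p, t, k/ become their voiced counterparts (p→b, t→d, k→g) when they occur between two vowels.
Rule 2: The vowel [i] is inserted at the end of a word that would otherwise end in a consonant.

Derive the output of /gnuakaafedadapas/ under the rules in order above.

Rule 1 (intervocalic voicing): /k/ is a voiceless stop between vowels /a/ and /a/, so it voices to [g]. /p/ is a voiceless stop between vowels /a/ and /a/, so it voices to [b]. /gnuakaafedadapas/ → gnuagaafedadabas.
Rule 2 (final i-epenthesis): the form ends in the consonant /s/, so [i] is inserted word-finally. /gnuagaafedadabas/ → gnuagaafedadabasi.

gnuagaafedadabasi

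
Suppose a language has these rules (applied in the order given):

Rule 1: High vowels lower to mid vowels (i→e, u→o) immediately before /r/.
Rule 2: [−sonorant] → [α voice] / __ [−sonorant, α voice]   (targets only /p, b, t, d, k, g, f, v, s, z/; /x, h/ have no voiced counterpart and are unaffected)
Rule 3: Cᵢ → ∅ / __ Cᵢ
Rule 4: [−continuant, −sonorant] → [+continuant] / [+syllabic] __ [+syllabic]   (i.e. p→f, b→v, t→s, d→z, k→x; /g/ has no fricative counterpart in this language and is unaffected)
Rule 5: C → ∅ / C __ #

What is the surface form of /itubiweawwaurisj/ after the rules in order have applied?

isuviweawaoris

Rule 1 (pre-rhotic lowering): /u/ is a high vowel immediately before /r/, so it lowers to [o]. /itubiweawwaurisj/ → itubiweawwaorisj.
Rule 2 (regressive voicing assimilation): no segment meets the environment; /itubiweawwaorisj/ is unchanged.
Rule 3 (degemination): /ww/ is a geminate; the first /w/ deletes. /itubiweawwaorisj/ → itubiweawaorisj.
Rule 4 (intervocalic spirantization): /t/ is a stop between vowels /i/ and /u/, so it spirantizes to the fricative [s]. /b/ is a stop between vowels /u/ and /i/, so it spirantizes to the fricative [v]. /itubiweawaorisj/ → isuviweawaorisj.
Rule 5 (final cluster simplification): /j/ is the second consonant of a word-final cluster /sj/, so it deletes. /isuviweawaorisj/ → isuviweawaoris.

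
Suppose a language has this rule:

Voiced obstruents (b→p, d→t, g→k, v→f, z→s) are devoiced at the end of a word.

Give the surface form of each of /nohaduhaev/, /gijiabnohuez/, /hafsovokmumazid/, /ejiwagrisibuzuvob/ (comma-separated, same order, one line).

/nohaduhaev/: /v/ is a voiced obstruent in word-final position, so it devoices to [f]. → [nohaduhaef].
/gijiabnohuez/: /z/ is a voiced obstruent in word-final position, so it devoices to [s]. → [gijiabnohues].
/hafsovokmumazid/: /d/ is a voiced obstruent in word-final position, so it devoices to [t]. → [hafsovokmumazit].
/ejiwagrisibuzuvob/: /b/ is a voiced obstruent in word-final position, so it devoices to [p]. → [ejiwagrisibuzuvop].

nohaduhaef, gijiabnohues, hafsovokmumazit, ejiwagrisibuzuvop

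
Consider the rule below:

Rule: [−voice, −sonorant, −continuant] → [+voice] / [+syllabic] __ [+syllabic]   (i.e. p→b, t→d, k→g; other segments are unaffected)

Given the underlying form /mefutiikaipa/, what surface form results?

/t/ is a voiceless stop between vowels /u/ and /i/, so it voices to [d].
/k/ is a voiceless stop between vowels /i/ and /a/, so it voices to [g].
/p/ is a voiceless stop between vowels /i/ and /a/, so it voices to [b].
Surface form: [mefudiigaiba].

mefudiigaiba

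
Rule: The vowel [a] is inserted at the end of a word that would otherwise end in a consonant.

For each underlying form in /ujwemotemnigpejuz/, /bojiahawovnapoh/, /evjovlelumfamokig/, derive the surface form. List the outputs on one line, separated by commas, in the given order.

ujwemotemnigpejuza, bojiahawovnapoha, evjovlelumfamokiga

/ujwemotemnigpejuz/: the form ends in the consonant /z/, so [a] is inserted word-finally. → [ujwemotemnigpejuza].
/bojiahawovnapoh/: the form ends in the consonant /h/, so [a] is inserted word-finally. → [bojiahawovnapoha].
/evjovlelumfamokig/: the form ends in the consonant /g/, so [a] is inserted word-finally. → [evjovlelumfamokiga].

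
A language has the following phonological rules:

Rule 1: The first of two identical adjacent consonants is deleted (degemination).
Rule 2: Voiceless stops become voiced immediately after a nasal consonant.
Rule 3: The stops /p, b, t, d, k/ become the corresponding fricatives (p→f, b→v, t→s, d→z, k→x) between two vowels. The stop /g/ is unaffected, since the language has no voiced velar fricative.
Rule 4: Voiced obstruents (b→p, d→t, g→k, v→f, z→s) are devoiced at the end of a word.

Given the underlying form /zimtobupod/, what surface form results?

zimdovufot

Rule 1 (degemination): no segment meets the environment; /zimtobupod/ is unchanged.
Rule 2 (post-nasal voicing): /t/ is a voiceless stop immediately after the nasal /m/, so it voices to [d]. /zimtobupod/ → zimdobupod.
Rule 3 (intervocalic spirantization): /b/ is a stop between vowels /o/ and /u/, so it spirantizes to the fricative [v]. /p/ is a stop between vowels /u/ and /o/, so it spirantizes to the fricative [f]. /zimdobupod/ → zimdovufod.
Rule 4 (final devoicing): /d/ is a voiced obstruent in word-final position, so it devoices to [t]. /zimdovufod/ → zimdovufot.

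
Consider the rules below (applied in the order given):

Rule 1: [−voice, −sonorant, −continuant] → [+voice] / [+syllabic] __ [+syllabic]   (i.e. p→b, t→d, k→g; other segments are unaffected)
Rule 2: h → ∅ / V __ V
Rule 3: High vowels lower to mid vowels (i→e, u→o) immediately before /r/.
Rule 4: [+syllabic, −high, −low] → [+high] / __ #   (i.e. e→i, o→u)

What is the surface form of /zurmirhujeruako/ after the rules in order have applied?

zormerhujeruagu

Rule 1 (intervocalic voicing): /k/ is a voiceless stop between vowels /a/ and /o/, so it voices to [g]. /zurmirhujeruako/ → zurmirhujeruago.
Rule 2 (intervocalic h-deletion): no segment meets the environment; /zurmirhujeruago/ is unchanged.
Rule 3 (pre-rhotic lowering): /u/ is a high vowel immediately before /r/, so it lowers to [o]. /i/ is a high vowel immediately before /r/, so it lowers to [e]. /zurmirhujeruago/ → zormerhujeruago.
Rule 4 (final vowel raising): /o/ is a mid vowel in word-final position, so it raises to [u]. /zormerhujeruago/ → zormerhujeruagu.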